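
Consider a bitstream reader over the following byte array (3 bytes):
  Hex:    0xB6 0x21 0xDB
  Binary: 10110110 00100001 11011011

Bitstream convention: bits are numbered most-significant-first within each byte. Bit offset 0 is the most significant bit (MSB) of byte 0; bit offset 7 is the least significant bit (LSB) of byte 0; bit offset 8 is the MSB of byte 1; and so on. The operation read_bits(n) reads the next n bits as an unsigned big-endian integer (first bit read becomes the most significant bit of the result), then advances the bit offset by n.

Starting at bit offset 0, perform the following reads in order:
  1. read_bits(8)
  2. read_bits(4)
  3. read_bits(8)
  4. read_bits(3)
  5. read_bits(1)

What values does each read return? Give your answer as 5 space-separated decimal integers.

Read 1: bits[0:8] width=8 -> value=182 (bin 10110110); offset now 8 = byte 1 bit 0; 16 bits remain
Read 2: bits[8:12] width=4 -> value=2 (bin 0010); offset now 12 = byte 1 bit 4; 12 bits remain
Read 3: bits[12:20] width=8 -> value=29 (bin 00011101); offset now 20 = byte 2 bit 4; 4 bits remain
Read 4: bits[20:23] width=3 -> value=5 (bin 101); offset now 23 = byte 2 bit 7; 1 bits remain
Read 5: bits[23:24] width=1 -> value=1 (bin 1); offset now 24 = byte 3 bit 0; 0 bits remain

Answer: 182 2 29 5 1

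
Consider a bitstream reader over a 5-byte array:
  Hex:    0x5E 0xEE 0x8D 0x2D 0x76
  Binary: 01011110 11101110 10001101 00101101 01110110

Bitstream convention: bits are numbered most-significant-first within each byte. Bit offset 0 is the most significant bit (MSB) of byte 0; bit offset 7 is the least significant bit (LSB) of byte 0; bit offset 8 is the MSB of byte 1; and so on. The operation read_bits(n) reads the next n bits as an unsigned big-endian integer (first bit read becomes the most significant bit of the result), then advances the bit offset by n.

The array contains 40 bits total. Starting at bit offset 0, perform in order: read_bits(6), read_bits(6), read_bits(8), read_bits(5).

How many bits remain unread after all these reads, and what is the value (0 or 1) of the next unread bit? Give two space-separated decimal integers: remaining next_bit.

Read 1: bits[0:6] width=6 -> value=23 (bin 010111); offset now 6 = byte 0 bit 6; 34 bits remain
Read 2: bits[6:12] width=6 -> value=46 (bin 101110); offset now 12 = byte 1 bit 4; 28 bits remain
Read 3: bits[12:20] width=8 -> value=232 (bin 11101000); offset now 20 = byte 2 bit 4; 20 bits remain
Read 4: bits[20:25] width=5 -> value=26 (bin 11010); offset now 25 = byte 3 bit 1; 15 bits remain

Answer: 15 0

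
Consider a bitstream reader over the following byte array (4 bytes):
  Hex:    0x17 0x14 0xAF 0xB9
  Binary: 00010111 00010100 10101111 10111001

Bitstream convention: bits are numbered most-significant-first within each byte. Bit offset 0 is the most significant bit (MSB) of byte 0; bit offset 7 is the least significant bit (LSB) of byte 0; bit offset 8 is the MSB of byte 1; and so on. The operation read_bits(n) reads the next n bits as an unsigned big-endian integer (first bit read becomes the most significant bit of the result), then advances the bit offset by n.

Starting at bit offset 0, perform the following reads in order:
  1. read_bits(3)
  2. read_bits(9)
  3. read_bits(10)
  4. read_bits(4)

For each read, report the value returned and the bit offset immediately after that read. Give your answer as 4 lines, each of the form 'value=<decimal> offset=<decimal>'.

Answer: value=0 offset=3
value=369 offset=12
value=299 offset=22
value=14 offset=26

Derivation:
Read 1: bits[0:3] width=3 -> value=0 (bin 000); offset now 3 = byte 0 bit 3; 29 bits remain
Read 2: bits[3:12] width=9 -> value=369 (bin 101110001); offset now 12 = byte 1 bit 4; 20 bits remain
Read 3: bits[12:22] width=10 -> value=299 (bin 0100101011); offset now 22 = byte 2 bit 6; 10 bits remain
Read 4: bits[22:26] width=4 -> value=14 (bin 1110); offset now 26 = byte 3 bit 2; 6 bits remain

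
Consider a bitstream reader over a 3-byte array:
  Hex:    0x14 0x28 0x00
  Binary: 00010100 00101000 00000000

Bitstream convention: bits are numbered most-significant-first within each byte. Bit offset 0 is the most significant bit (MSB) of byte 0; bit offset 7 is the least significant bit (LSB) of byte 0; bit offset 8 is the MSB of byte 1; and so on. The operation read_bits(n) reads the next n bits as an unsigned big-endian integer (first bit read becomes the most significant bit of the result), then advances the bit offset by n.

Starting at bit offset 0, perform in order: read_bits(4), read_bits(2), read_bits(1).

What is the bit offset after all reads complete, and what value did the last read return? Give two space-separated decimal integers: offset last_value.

Answer: 7 0

Derivation:
Read 1: bits[0:4] width=4 -> value=1 (bin 0001); offset now 4 = byte 0 bit 4; 20 bits remain
Read 2: bits[4:6] width=2 -> value=1 (bin 01); offset now 6 = byte 0 bit 6; 18 bits remain
Read 3: bits[6:7] width=1 -> value=0 (bin 0); offset now 7 = byte 0 bit 7; 17 bits remain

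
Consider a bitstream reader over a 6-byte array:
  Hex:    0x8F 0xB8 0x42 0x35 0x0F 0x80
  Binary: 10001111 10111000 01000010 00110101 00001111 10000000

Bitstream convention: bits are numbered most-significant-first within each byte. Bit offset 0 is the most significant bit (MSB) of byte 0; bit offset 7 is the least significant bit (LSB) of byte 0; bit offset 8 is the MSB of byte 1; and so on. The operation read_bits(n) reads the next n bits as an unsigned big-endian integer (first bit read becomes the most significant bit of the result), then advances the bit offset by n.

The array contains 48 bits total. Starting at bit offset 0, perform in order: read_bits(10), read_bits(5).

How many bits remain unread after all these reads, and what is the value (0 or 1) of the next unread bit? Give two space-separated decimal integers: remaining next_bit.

Read 1: bits[0:10] width=10 -> value=574 (bin 1000111110); offset now 10 = byte 1 bit 2; 38 bits remain
Read 2: bits[10:15] width=5 -> value=28 (bin 11100); offset now 15 = byte 1 bit 7; 33 bits remain

Answer: 33 0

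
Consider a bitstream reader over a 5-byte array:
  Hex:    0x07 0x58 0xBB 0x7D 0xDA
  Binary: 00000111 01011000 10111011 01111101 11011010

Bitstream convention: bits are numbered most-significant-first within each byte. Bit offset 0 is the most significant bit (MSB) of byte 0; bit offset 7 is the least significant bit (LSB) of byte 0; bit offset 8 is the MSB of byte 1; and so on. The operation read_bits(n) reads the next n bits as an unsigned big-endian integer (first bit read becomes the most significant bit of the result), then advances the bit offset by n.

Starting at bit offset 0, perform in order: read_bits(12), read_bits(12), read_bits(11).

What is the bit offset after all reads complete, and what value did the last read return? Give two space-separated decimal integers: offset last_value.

Answer: 35 1006

Derivation:
Read 1: bits[0:12] width=12 -> value=117 (bin 000001110101); offset now 12 = byte 1 bit 4; 28 bits remain
Read 2: bits[12:24] width=12 -> value=2235 (bin 100010111011); offset now 24 = byte 3 bit 0; 16 bits remain
Read 3: bits[24:35] width=11 -> value=1006 (bin 01111101110); offset now 35 = byte 4 bit 3; 5 bits remain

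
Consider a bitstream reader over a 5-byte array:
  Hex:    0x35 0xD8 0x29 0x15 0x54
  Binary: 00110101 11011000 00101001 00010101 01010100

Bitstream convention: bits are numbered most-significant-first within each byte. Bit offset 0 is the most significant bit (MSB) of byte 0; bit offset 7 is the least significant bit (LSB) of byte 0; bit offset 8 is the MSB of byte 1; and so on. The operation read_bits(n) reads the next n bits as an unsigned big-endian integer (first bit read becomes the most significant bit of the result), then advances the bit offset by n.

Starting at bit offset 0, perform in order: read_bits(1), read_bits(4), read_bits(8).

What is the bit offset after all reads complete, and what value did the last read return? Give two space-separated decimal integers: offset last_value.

Read 1: bits[0:1] width=1 -> value=0 (bin 0); offset now 1 = byte 0 bit 1; 39 bits remain
Read 2: bits[1:5] width=4 -> value=6 (bin 0110); offset now 5 = byte 0 bit 5; 35 bits remain
Read 3: bits[5:13] width=8 -> value=187 (bin 10111011); offset now 13 = byte 1 bit 5; 27 bits remain

Answer: 13 187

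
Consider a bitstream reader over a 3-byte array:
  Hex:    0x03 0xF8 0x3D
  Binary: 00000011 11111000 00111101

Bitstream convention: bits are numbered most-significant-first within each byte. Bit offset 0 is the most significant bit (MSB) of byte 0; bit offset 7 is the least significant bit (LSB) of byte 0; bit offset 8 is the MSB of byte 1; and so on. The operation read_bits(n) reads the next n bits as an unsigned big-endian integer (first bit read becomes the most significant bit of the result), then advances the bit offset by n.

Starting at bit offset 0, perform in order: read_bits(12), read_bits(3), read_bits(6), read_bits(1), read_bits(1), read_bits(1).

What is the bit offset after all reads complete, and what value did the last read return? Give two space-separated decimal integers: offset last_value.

Read 1: bits[0:12] width=12 -> value=63 (bin 000000111111); offset now 12 = byte 1 bit 4; 12 bits remain
Read 2: bits[12:15] width=3 -> value=4 (bin 100); offset now 15 = byte 1 bit 7; 9 bits remain
Read 3: bits[15:21] width=6 -> value=7 (bin 000111); offset now 21 = byte 2 bit 5; 3 bits remain
Read 4: bits[21:22] width=1 -> value=1 (bin 1); offset now 22 = byte 2 bit 6; 2 bits remain
Read 5: bits[22:23] width=1 -> value=0 (bin 0); offset now 23 = byte 2 bit 7; 1 bits remain
Read 6: bits[23:24] width=1 -> value=1 (bin 1); offset now 24 = byte 3 bit 0; 0 bits remain

Answer: 24 1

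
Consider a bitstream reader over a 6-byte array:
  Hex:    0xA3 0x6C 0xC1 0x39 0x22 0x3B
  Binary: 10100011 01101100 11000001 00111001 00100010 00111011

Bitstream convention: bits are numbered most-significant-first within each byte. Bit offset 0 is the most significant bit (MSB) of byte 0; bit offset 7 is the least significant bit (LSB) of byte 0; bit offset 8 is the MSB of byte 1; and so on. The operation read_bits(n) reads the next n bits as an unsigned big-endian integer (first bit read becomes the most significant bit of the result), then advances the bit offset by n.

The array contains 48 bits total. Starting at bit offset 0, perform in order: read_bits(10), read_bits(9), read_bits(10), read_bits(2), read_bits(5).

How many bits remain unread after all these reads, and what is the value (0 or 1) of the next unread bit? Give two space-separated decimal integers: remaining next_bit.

Answer: 12 0

Derivation:
Read 1: bits[0:10] width=10 -> value=653 (bin 1010001101); offset now 10 = byte 1 bit 2; 38 bits remain
Read 2: bits[10:19] width=9 -> value=358 (bin 101100110); offset now 19 = byte 2 bit 3; 29 bits remain
Read 3: bits[19:29] width=10 -> value=39 (bin 0000100111); offset now 29 = byte 3 bit 5; 19 bits remain
Read 4: bits[29:31] width=2 -> value=0 (bin 00); offset now 31 = byte 3 bit 7; 17 bits remain
Read 5: bits[31:36] width=5 -> value=18 (bin 10010); offset now 36 = byte 4 bit 4; 12 bits remain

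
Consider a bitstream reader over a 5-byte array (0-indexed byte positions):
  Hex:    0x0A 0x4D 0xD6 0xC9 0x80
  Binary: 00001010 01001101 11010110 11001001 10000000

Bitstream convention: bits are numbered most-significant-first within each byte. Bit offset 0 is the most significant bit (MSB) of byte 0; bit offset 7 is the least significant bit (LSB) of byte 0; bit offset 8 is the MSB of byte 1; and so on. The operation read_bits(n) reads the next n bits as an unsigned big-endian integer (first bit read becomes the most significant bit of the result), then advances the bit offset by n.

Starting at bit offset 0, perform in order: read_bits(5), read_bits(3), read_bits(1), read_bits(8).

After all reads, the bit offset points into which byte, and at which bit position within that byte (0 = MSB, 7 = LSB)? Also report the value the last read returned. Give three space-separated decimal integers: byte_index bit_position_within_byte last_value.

Read 1: bits[0:5] width=5 -> value=1 (bin 00001); offset now 5 = byte 0 bit 5; 35 bits remain
Read 2: bits[5:8] width=3 -> value=2 (bin 010); offset now 8 = byte 1 bit 0; 32 bits remain
Read 3: bits[8:9] width=1 -> value=0 (bin 0); offset now 9 = byte 1 bit 1; 31 bits remain
Read 4: bits[9:17] width=8 -> value=155 (bin 10011011); offset now 17 = byte 2 bit 1; 23 bits remain

Answer: 2 1 155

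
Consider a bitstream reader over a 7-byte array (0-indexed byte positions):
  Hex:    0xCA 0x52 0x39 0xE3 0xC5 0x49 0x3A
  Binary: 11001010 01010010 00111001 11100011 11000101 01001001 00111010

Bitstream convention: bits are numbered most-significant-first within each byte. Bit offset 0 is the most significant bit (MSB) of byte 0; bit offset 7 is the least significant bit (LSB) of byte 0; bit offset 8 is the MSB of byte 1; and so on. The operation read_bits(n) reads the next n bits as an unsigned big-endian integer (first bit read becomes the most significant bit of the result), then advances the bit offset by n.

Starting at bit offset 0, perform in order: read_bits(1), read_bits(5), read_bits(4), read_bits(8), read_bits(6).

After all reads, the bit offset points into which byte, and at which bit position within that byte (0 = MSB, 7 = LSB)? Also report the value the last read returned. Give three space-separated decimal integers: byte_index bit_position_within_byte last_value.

Answer: 3 0 57

Derivation:
Read 1: bits[0:1] width=1 -> value=1 (bin 1); offset now 1 = byte 0 bit 1; 55 bits remain
Read 2: bits[1:6] width=5 -> value=18 (bin 10010); offset now 6 = byte 0 bit 6; 50 bits remain
Read 3: bits[6:10] width=4 -> value=9 (bin 1001); offset now 10 = byte 1 bit 2; 46 bits remain
Read 4: bits[10:18] width=8 -> value=72 (bin 01001000); offset now 18 = byte 2 bit 2; 38 bits remain
Read 5: bits[18:24] width=6 -> value=57 (bin 111001); offset now 24 = byte 3 bit 0; 32 bits remain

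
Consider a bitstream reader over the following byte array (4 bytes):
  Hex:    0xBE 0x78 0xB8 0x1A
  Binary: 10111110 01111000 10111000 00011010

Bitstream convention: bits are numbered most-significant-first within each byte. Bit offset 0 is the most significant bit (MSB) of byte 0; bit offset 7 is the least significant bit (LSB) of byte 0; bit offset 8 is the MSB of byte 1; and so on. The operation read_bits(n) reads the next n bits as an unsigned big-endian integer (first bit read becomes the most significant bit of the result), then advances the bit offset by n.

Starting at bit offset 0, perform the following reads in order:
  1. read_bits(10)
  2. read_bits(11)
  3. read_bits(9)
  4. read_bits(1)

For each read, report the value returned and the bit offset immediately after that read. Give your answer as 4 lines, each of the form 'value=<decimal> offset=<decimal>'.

Read 1: bits[0:10] width=10 -> value=761 (bin 1011111001); offset now 10 = byte 1 bit 2; 22 bits remain
Read 2: bits[10:21] width=11 -> value=1815 (bin 11100010111); offset now 21 = byte 2 bit 5; 11 bits remain
Read 3: bits[21:30] width=9 -> value=6 (bin 000000110); offset now 30 = byte 3 bit 6; 2 bits remain
Read 4: bits[30:31] width=1 -> value=1 (bin 1); offset now 31 = byte 3 bit 7; 1 bits remain

Answer: value=761 offset=10
value=1815 offset=21
value=6 offset=30
value=1 offset=31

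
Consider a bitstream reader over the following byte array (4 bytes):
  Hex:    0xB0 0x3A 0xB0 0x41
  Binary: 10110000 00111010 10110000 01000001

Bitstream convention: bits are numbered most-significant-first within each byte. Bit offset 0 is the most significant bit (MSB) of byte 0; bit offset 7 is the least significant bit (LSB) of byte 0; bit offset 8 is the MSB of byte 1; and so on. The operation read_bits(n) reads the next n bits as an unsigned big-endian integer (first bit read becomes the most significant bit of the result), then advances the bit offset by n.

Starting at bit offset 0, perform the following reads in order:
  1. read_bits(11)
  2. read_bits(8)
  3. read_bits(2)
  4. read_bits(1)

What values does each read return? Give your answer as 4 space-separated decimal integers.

Answer: 1409 213 2 0

Derivation:
Read 1: bits[0:11] width=11 -> value=1409 (bin 10110000001); offset now 11 = byte 1 bit 3; 21 bits remain
Read 2: bits[11:19] width=8 -> value=213 (bin 11010101); offset now 19 = byte 2 bit 3; 13 bits remain
Read 3: bits[19:21] width=2 -> value=2 (bin 10); offset now 21 = byte 2 bit 5; 11 bits remain
Read 4: bits[21:22] width=1 -> value=0 (bin 0); offset now 22 = byte 2 bit 6; 10 bits remain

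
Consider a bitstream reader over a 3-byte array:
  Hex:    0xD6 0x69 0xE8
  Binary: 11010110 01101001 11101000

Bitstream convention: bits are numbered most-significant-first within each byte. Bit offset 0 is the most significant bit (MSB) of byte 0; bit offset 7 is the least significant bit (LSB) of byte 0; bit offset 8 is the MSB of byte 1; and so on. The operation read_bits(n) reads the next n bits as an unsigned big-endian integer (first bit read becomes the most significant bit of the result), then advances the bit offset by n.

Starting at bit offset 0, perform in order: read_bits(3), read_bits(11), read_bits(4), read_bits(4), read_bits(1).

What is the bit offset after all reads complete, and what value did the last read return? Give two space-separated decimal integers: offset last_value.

Answer: 23 0

Derivation:
Read 1: bits[0:3] width=3 -> value=6 (bin 110); offset now 3 = byte 0 bit 3; 21 bits remain
Read 2: bits[3:14] width=11 -> value=1434 (bin 10110011010); offset now 14 = byte 1 bit 6; 10 bits remain
Read 3: bits[14:18] width=4 -> value=7 (bin 0111); offset now 18 = byte 2 bit 2; 6 bits remain
Read 4: bits[18:22] width=4 -> value=10 (bin 1010); offset now 22 = byte 2 bit 6; 2 bits remain
Read 5: bits[22:23] width=1 -> value=0 (bin 0); offset now 23 = byte 2 bit 7; 1 bits remain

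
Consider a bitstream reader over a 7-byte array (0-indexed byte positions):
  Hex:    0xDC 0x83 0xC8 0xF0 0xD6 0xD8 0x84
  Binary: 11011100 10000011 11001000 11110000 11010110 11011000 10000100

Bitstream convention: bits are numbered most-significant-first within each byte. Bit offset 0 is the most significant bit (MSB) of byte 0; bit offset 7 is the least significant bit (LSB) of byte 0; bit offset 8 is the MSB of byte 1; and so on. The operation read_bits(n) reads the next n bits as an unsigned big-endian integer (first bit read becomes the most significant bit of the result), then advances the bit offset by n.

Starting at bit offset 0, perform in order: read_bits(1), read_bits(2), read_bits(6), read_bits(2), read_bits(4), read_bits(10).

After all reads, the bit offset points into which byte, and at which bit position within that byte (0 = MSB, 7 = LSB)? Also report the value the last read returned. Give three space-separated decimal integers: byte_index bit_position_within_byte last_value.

Answer: 3 1 913

Derivation:
Read 1: bits[0:1] width=1 -> value=1 (bin 1); offset now 1 = byte 0 bit 1; 55 bits remain
Read 2: bits[1:3] width=2 -> value=2 (bin 10); offset now 3 = byte 0 bit 3; 53 bits remain
Read 3: bits[3:9] width=6 -> value=57 (bin 111001); offset now 9 = byte 1 bit 1; 47 bits remain
Read 4: bits[9:11] width=2 -> value=0 (bin 00); offset now 11 = byte 1 bit 3; 45 bits remain
Read 5: bits[11:15] width=4 -> value=1 (bin 0001); offset now 15 = byte 1 bit 7; 41 bits remain
Read 6: bits[15:25] width=10 -> value=913 (bin 1110010001); offset now 25 = byte 3 bit 1; 31 bits remain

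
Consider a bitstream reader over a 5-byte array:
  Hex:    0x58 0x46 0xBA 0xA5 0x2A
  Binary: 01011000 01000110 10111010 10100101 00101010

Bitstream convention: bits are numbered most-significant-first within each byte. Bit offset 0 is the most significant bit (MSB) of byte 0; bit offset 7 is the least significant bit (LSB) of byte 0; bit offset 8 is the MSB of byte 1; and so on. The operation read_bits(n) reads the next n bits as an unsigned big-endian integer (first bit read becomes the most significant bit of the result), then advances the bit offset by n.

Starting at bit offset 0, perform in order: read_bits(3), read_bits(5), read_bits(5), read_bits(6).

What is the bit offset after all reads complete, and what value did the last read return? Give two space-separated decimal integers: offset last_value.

Read 1: bits[0:3] width=3 -> value=2 (bin 010); offset now 3 = byte 0 bit 3; 37 bits remain
Read 2: bits[3:8] width=5 -> value=24 (bin 11000); offset now 8 = byte 1 bit 0; 32 bits remain
Read 3: bits[8:13] width=5 -> value=8 (bin 01000); offset now 13 = byte 1 bit 5; 27 bits remain
Read 4: bits[13:19] width=6 -> value=53 (bin 110101); offset now 19 = byte 2 bit 3; 21 bits remain

Answer: 19 53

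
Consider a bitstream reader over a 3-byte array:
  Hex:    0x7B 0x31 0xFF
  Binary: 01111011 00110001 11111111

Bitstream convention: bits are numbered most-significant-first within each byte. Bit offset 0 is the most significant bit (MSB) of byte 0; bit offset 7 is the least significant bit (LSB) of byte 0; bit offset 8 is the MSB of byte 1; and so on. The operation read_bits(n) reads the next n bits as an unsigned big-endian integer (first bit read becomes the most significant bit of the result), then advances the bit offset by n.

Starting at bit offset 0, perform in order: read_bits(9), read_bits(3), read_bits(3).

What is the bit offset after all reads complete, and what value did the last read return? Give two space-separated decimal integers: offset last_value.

Answer: 15 0

Derivation:
Read 1: bits[0:9] width=9 -> value=246 (bin 011110110); offset now 9 = byte 1 bit 1; 15 bits remain
Read 2: bits[9:12] width=3 -> value=3 (bin 011); offset now 12 = byte 1 bit 4; 12 bits remain
Read 3: bits[12:15] width=3 -> value=0 (bin 000); offset now 15 = byte 1 bit 7; 9 bits remain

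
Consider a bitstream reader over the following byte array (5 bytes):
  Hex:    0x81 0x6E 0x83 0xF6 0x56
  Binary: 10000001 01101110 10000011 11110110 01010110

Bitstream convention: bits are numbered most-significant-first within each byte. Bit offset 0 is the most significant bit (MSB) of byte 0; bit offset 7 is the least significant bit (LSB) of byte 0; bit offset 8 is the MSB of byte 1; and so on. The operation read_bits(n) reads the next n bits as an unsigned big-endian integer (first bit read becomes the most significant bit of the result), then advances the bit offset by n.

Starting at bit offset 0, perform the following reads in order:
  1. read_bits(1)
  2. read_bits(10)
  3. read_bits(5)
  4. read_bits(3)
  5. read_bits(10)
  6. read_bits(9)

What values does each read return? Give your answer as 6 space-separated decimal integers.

Answer: 1 11 14 4 126 405

Derivation:
Read 1: bits[0:1] width=1 -> value=1 (bin 1); offset now 1 = byte 0 bit 1; 39 bits remain
Read 2: bits[1:11] width=10 -> value=11 (bin 0000001011); offset now 11 = byte 1 bit 3; 29 bits remain
Read 3: bits[11:16] width=5 -> value=14 (bin 01110); offset now 16 = byte 2 bit 0; 24 bits remain
Read 4: bits[16:19] width=3 -> value=4 (bin 100); offset now 19 = byte 2 bit 3; 21 bits remain
Read 5: bits[19:29] width=10 -> value=126 (bin 0001111110); offset now 29 = byte 3 bit 5; 11 bits remain
Read 6: bits[29:38] width=9 -> value=405 (bin 110010101); offset now 38 = byte 4 bit 6; 2 bits remain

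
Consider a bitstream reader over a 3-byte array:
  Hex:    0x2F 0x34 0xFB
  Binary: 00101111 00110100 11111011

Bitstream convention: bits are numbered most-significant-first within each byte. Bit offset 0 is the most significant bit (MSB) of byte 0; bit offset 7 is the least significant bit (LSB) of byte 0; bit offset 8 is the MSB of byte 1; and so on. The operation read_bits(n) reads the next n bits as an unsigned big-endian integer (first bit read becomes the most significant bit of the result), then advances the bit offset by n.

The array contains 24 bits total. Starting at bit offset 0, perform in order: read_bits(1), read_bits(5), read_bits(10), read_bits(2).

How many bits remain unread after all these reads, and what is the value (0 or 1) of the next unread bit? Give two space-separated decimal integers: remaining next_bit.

Read 1: bits[0:1] width=1 -> value=0 (bin 0); offset now 1 = byte 0 bit 1; 23 bits remain
Read 2: bits[1:6] width=5 -> value=11 (bin 01011); offset now 6 = byte 0 bit 6; 18 bits remain
Read 3: bits[6:16] width=10 -> value=820 (bin 1100110100); offset now 16 = byte 2 bit 0; 8 bits remain
Read 4: bits[16:18] width=2 -> value=3 (bin 11); offset now 18 = byte 2 bit 2; 6 bits remain

Answer: 6 1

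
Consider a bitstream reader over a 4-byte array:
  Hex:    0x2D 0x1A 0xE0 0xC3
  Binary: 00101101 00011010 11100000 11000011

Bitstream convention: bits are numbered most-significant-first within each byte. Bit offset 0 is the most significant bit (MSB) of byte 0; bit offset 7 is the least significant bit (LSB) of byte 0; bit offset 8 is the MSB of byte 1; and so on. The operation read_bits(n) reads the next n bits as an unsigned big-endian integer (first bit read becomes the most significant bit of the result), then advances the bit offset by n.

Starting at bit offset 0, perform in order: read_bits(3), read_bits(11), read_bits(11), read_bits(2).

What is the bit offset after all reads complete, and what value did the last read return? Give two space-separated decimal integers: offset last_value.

Answer: 27 2

Derivation:
Read 1: bits[0:3] width=3 -> value=1 (bin 001); offset now 3 = byte 0 bit 3; 29 bits remain
Read 2: bits[3:14] width=11 -> value=838 (bin 01101000110); offset now 14 = byte 1 bit 6; 18 bits remain
Read 3: bits[14:25] width=11 -> value=1473 (bin 10111000001); offset now 25 = byte 3 bit 1; 7 bits remain
Read 4: bits[25:27] width=2 -> value=2 (bin 10); offset now 27 = byte 3 bit 3; 5 bits remain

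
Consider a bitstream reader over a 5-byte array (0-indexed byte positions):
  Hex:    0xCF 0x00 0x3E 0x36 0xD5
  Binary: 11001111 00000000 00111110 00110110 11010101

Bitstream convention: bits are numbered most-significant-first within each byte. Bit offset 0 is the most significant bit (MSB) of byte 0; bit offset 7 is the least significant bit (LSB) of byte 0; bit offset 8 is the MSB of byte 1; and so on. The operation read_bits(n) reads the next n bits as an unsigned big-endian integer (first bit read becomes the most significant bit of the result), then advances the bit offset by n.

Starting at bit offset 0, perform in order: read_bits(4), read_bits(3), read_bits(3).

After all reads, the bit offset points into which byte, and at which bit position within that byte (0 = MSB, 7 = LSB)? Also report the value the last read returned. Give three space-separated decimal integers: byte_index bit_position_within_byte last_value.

Read 1: bits[0:4] width=4 -> value=12 (bin 1100); offset now 4 = byte 0 bit 4; 36 bits remain
Read 2: bits[4:7] width=3 -> value=7 (bin 111); offset now 7 = byte 0 bit 7; 33 bits remain
Read 3: bits[7:10] width=3 -> value=4 (bin 100); offset now 10 = byte 1 bit 2; 30 bits remain

Answer: 1 2 4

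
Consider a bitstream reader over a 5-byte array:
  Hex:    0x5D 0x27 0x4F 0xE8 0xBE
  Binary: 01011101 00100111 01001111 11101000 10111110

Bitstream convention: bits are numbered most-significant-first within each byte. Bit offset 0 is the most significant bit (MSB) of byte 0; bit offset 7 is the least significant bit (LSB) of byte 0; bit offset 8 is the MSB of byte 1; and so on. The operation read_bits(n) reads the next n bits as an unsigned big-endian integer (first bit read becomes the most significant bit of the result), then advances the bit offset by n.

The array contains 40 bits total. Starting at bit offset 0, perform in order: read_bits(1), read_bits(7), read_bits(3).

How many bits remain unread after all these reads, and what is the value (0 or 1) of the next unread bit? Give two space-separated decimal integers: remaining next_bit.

Answer: 29 0

Derivation:
Read 1: bits[0:1] width=1 -> value=0 (bin 0); offset now 1 = byte 0 bit 1; 39 bits remain
Read 2: bits[1:8] width=7 -> value=93 (bin 1011101); offset now 8 = byte 1 bit 0; 32 bits remain
Read 3: bits[8:11] width=3 -> value=1 (bin 001); offset now 11 = byte 1 bit 3; 29 bits remain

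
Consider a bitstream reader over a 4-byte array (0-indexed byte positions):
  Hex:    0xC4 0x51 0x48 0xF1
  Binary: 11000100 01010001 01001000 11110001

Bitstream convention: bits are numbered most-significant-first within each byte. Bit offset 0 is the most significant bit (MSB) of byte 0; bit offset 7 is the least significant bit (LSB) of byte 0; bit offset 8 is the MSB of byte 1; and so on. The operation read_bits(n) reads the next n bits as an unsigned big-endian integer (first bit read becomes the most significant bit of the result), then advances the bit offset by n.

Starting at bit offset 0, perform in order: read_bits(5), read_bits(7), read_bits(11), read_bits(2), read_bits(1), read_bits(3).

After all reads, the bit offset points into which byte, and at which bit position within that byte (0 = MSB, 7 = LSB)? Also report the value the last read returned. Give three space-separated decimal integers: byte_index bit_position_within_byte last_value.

Read 1: bits[0:5] width=5 -> value=24 (bin 11000); offset now 5 = byte 0 bit 5; 27 bits remain
Read 2: bits[5:12] width=7 -> value=69 (bin 1000101); offset now 12 = byte 1 bit 4; 20 bits remain
Read 3: bits[12:23] width=11 -> value=164 (bin 00010100100); offset now 23 = byte 2 bit 7; 9 bits remain
Read 4: bits[23:25] width=2 -> value=1 (bin 01); offset now 25 = byte 3 bit 1; 7 bits remain
Read 5: bits[25:26] width=1 -> value=1 (bin 1); offset now 26 = byte 3 bit 2; 6 bits remain
Read 6: bits[26:29] width=3 -> value=6 (bin 110); offset now 29 = byte 3 bit 5; 3 bits remain

Answer: 3 5 6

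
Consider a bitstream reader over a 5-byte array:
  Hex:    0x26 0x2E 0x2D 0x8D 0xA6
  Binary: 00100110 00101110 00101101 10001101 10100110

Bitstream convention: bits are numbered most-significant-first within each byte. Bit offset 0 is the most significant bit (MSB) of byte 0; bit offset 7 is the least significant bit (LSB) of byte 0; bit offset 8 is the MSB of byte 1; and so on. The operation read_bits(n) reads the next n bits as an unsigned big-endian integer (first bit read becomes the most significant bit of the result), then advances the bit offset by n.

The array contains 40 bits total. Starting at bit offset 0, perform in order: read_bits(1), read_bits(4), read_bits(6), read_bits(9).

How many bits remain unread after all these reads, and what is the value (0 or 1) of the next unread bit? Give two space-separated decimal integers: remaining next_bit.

Read 1: bits[0:1] width=1 -> value=0 (bin 0); offset now 1 = byte 0 bit 1; 39 bits remain
Read 2: bits[1:5] width=4 -> value=4 (bin 0100); offset now 5 = byte 0 bit 5; 35 bits remain
Read 3: bits[5:11] width=6 -> value=49 (bin 110001); offset now 11 = byte 1 bit 3; 29 bits remain
Read 4: bits[11:20] width=9 -> value=226 (bin 011100010); offset now 20 = byte 2 bit 4; 20 bits remain

Answer: 20 1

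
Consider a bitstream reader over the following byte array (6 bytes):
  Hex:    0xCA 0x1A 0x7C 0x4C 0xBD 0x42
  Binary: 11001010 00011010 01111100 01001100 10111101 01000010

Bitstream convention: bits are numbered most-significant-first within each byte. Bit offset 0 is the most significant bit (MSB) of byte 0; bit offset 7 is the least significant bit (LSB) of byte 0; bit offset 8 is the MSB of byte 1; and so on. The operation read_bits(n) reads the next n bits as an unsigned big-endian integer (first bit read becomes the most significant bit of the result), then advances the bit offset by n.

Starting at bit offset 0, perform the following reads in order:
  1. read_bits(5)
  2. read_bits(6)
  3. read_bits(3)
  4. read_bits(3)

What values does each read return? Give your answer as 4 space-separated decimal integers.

Read 1: bits[0:5] width=5 -> value=25 (bin 11001); offset now 5 = byte 0 bit 5; 43 bits remain
Read 2: bits[5:11] width=6 -> value=16 (bin 010000); offset now 11 = byte 1 bit 3; 37 bits remain
Read 3: bits[11:14] width=3 -> value=6 (bin 110); offset now 14 = byte 1 bit 6; 34 bits remain
Read 4: bits[14:17] width=3 -> value=4 (bin 100); offset now 17 = byte 2 bit 1; 31 bits remain

Answer: 25 16 6 4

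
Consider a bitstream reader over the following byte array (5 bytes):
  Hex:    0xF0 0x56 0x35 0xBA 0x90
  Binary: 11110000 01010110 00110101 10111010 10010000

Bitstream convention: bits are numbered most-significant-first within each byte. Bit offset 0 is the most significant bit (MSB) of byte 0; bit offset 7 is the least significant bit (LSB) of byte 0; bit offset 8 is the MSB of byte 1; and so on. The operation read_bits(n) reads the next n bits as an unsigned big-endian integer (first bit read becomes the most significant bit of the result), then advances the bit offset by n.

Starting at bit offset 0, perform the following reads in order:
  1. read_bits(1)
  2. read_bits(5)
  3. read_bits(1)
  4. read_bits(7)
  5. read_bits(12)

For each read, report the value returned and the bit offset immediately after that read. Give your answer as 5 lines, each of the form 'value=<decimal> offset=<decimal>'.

Read 1: bits[0:1] width=1 -> value=1 (bin 1); offset now 1 = byte 0 bit 1; 39 bits remain
Read 2: bits[1:6] width=5 -> value=28 (bin 11100); offset now 6 = byte 0 bit 6; 34 bits remain
Read 3: bits[6:7] width=1 -> value=0 (bin 0); offset now 7 = byte 0 bit 7; 33 bits remain
Read 4: bits[7:14] width=7 -> value=21 (bin 0010101); offset now 14 = byte 1 bit 6; 26 bits remain
Read 5: bits[14:26] width=12 -> value=2262 (bin 100011010110); offset now 26 = byte 3 bit 2; 14 bits remain

Answer: value=1 offset=1
value=28 offset=6
value=0 offset=7
value=21 offset=14
value=2262 offset=26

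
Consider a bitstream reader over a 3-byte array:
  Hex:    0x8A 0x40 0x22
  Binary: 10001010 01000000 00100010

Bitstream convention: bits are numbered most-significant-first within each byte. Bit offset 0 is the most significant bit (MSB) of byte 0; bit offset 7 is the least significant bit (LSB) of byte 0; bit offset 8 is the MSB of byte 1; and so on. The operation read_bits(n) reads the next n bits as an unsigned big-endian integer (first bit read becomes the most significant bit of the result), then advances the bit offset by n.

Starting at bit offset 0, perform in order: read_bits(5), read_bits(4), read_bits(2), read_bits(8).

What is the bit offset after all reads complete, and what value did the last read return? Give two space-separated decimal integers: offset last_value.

Read 1: bits[0:5] width=5 -> value=17 (bin 10001); offset now 5 = byte 0 bit 5; 19 bits remain
Read 2: bits[5:9] width=4 -> value=4 (bin 0100); offset now 9 = byte 1 bit 1; 15 bits remain
Read 3: bits[9:11] width=2 -> value=2 (bin 10); offset now 11 = byte 1 bit 3; 13 bits remain
Read 4: bits[11:19] width=8 -> value=1 (bin 00000001); offset now 19 = byte 2 bit 3; 5 bits remain

Answer: 19 1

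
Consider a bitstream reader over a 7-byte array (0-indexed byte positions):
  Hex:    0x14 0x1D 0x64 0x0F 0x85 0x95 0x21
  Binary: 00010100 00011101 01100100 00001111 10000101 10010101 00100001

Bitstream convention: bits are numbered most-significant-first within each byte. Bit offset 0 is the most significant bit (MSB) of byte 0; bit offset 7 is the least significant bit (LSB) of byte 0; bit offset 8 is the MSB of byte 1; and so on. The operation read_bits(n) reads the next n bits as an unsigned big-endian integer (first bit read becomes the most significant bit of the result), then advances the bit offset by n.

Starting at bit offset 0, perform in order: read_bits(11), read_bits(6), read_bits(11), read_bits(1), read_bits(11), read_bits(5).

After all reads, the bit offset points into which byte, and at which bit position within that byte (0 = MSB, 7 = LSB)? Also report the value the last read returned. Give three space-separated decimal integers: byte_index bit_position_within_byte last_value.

Answer: 5 5 18

Derivation:
Read 1: bits[0:11] width=11 -> value=160 (bin 00010100000); offset now 11 = byte 1 bit 3; 45 bits remain
Read 2: bits[11:17] width=6 -> value=58 (bin 111010); offset now 17 = byte 2 bit 1; 39 bits remain
Read 3: bits[17:28] width=11 -> value=1600 (bin 11001000000); offset now 28 = byte 3 bit 4; 28 bits remain
Read 4: bits[28:29] width=1 -> value=1 (bin 1); offset now 29 = byte 3 bit 5; 27 bits remain
Read 5: bits[29:40] width=11 -> value=1925 (bin 11110000101); offset now 40 = byte 5 bit 0; 16 bits remain
Read 6: bits[40:45] width=5 -> value=18 (bin 10010); offset now 45 = byte 5 bit 5; 11 bits remain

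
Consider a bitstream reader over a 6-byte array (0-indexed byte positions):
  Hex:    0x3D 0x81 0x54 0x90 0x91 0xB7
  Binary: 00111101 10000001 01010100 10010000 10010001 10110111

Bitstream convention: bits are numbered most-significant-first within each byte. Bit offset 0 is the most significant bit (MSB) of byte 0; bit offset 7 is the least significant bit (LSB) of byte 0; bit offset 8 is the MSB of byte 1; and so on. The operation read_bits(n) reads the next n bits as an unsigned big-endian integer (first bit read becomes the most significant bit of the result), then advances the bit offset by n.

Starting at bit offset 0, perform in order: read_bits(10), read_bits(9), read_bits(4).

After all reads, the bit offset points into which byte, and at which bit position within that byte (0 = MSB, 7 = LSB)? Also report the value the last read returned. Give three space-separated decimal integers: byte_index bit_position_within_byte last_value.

Answer: 2 7 10

Derivation:
Read 1: bits[0:10] width=10 -> value=246 (bin 0011110110); offset now 10 = byte 1 bit 2; 38 bits remain
Read 2: bits[10:19] width=9 -> value=10 (bin 000001010); offset now 19 = byte 2 bit 3; 29 bits remain
Read 3: bits[19:23] width=4 -> value=10 (bin 1010); offset now 23 = byte 2 bit 7; 25 bits remain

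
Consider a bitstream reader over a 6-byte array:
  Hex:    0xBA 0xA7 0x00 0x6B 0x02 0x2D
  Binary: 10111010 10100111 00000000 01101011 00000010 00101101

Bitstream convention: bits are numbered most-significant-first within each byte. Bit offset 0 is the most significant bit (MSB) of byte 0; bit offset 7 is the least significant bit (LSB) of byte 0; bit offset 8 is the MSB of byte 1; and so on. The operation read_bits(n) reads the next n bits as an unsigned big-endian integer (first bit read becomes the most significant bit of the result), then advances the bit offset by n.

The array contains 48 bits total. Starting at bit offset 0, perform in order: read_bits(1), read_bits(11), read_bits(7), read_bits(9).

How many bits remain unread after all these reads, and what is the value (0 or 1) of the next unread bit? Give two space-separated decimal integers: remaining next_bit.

Read 1: bits[0:1] width=1 -> value=1 (bin 1); offset now 1 = byte 0 bit 1; 47 bits remain
Read 2: bits[1:12] width=11 -> value=938 (bin 01110101010); offset now 12 = byte 1 bit 4; 36 bits remain
Read 3: bits[12:19] width=7 -> value=56 (bin 0111000); offset now 19 = byte 2 bit 3; 29 bits remain
Read 4: bits[19:28] width=9 -> value=6 (bin 000000110); offset now 28 = byte 3 bit 4; 20 bits remain

Answer: 20 1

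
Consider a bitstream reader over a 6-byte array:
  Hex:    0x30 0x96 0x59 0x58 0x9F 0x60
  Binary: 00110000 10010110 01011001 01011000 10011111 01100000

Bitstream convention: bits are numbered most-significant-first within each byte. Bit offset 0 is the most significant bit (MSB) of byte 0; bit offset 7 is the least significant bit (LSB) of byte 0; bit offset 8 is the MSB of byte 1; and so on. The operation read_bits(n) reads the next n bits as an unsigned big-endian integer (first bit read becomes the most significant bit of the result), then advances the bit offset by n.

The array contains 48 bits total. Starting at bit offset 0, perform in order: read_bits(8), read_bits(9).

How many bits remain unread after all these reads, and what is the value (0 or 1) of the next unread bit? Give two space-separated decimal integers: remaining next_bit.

Answer: 31 1

Derivation:
Read 1: bits[0:8] width=8 -> value=48 (bin 00110000); offset now 8 = byte 1 bit 0; 40 bits remain
Read 2: bits[8:17] width=9 -> value=300 (bin 100101100); offset now 17 = byte 2 bit 1; 31 bits remain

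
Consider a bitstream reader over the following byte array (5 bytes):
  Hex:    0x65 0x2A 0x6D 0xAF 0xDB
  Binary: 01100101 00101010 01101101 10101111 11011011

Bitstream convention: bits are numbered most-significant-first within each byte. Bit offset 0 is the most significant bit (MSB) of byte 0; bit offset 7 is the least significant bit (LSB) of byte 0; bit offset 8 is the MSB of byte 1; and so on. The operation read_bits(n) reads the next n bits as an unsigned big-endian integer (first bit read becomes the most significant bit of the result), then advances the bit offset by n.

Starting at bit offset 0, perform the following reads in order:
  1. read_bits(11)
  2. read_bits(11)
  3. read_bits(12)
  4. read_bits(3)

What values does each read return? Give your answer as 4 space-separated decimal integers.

Answer: 809 667 1727 3

Derivation:
Read 1: bits[0:11] width=11 -> value=809 (bin 01100101001); offset now 11 = byte 1 bit 3; 29 bits remain
Read 2: bits[11:22] width=11 -> value=667 (bin 01010011011); offset now 22 = byte 2 bit 6; 18 bits remain
Read 3: bits[22:34] width=12 -> value=1727 (bin 011010111111); offset now 34 = byte 4 bit 2; 6 bits remain
Read 4: bits[34:37] width=3 -> value=3 (bin 011); offset now 37 = byte 4 bit 5; 3 bits remain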